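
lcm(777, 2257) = 47397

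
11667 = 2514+9153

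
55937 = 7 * 7991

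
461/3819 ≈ 0.121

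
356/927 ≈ 0.384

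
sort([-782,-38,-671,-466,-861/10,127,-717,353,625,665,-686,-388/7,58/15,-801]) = [-801,-782,-717,-686,-671,-466,-861/10,-388/7,-38,58/15,127,353,625,665]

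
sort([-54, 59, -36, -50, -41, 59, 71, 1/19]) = [-54, -50, -41, -36, 1/19, 59, 59, 71]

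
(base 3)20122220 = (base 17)gdc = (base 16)12f9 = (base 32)4np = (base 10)4857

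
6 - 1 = 5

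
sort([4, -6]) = [-6, 4]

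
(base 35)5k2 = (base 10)6827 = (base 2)1101010101011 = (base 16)1aab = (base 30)7hh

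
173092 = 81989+91103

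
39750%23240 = 16510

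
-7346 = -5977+-1369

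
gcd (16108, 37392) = 4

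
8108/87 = 93+17/87 ≈ 93.20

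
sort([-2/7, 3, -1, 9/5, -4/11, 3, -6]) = [-6, -1, -4/11, -2/7, 9/5, 3, 3]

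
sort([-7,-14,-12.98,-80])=[-80,-14,-12.98,-7]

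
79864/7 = 11409+1/7 ≈ 11409.14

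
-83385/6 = -27795/2 = -13897.50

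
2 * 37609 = 75218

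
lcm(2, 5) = 10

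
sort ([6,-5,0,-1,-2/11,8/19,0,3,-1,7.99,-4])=[-5,-4,-1,-1,-2/11,0,0,8/19,3,6,7.99]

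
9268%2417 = 2017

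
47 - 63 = -16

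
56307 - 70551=-14244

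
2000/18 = 1000/9 ≈ 111.11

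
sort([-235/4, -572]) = [-572, -235/4]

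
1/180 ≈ 0.00556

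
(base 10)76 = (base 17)48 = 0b1001100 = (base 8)114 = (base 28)2k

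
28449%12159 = 4131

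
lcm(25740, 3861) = 77220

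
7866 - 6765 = 1101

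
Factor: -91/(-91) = 1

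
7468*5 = 37340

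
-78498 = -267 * 294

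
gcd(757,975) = 1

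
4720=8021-3301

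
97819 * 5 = 489095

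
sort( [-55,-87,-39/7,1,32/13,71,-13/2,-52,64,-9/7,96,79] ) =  [-87,-55,-52,-13/2,-39/7,-9/7,1,32/13,64,71,79,96] 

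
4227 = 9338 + -5111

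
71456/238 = 5104/17 ≈ 300.24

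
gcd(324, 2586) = 6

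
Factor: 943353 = 3^3 * 34939^1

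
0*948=0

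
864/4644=8/43 ≈ 0.186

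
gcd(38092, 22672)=4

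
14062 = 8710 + 5352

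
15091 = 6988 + 8103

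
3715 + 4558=8273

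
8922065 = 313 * 28505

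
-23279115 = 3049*(-7635)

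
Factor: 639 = 3^2 * 71^1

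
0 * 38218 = 0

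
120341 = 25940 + 94401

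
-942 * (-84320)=79429440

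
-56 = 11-67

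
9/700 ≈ 0.0129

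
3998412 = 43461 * 92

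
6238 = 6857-619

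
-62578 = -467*134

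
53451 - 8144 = 45307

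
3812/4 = 953 = 953.00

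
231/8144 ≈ 0.0284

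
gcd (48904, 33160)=8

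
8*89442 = 715536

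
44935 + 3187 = 48122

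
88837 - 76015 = 12822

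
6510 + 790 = 7300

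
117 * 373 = 43641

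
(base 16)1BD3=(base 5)211443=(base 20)HG3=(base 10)7123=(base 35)5SI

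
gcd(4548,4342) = 2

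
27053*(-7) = -189371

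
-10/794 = -5/397 ≈ -0.0126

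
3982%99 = 22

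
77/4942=11/706 ≈ 0.0156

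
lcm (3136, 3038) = 97216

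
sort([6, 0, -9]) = [-9, 0, 6]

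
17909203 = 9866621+8042582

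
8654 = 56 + 8598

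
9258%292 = 206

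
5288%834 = 284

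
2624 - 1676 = 948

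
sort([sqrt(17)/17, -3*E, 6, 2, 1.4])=[-3*E, sqrt(17)/17, 1.4, 2, 6]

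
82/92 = 41/46 ≈ 0.891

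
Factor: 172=2^2 * 43^1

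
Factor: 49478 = 2^1 * 11^1 * 13^1 * 173^1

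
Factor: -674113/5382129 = -1*3^(-1)*11^1*397^(-1)*4519^(-1)*61283^1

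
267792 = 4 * 66948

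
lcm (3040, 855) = 27360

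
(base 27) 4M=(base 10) 130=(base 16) 82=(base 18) 74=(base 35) 3P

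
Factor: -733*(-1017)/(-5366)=-1*2^(-1)*3^2*113^1*733^1*2683^(-1)=-745461/5366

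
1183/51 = 23 + 10/51 ≈ 23.20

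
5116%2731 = 2385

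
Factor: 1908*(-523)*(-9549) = 2^2*3^4*53^1*523^1*1061^1 = 9528794316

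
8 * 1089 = 8712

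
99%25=24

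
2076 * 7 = 14532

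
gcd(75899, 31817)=1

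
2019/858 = 673/286 ≈ 2.35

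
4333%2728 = 1605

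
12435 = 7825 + 4610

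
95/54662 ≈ 0.00174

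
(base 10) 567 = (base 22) 13h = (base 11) 476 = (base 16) 237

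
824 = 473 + 351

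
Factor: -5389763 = -1*5389763^1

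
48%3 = 0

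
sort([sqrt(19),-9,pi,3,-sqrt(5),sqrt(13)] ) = [-9,-sqrt(5),3,pi,sqrt(13),sqrt(19)] 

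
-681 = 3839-4520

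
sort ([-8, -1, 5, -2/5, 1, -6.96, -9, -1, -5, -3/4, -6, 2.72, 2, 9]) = [-9, -8, -6.96, -6, -5, -1, -1, -3/4, -2/5, 1, 2, 2.72, 5, 9]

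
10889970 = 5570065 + 5319905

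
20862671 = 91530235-70667564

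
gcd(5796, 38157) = 483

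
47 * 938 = 44086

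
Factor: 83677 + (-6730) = 3^1*13^1*1973^1 = 76947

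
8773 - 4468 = 4305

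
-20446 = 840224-860670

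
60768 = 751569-690801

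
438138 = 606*723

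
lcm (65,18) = 1170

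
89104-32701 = 56403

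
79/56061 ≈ 0.00141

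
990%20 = 10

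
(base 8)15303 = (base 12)3b6b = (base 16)1ac3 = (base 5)204401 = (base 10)6851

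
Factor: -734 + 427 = -1*307^1 = -307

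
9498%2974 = 576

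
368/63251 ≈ 0.00582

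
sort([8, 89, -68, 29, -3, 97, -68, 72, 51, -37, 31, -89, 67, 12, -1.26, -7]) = [-89, -68, -68, -37, -7, -3, -1.26, 8, 12, 29, 31, 51, 67, 72, 89, 97]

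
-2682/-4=1341/2=670.50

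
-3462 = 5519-8981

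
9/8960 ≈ 0.00100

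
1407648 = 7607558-6199910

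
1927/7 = 275 + 2/7 ≈ 275.29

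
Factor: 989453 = 41^1*24133^1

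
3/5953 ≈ 0.000504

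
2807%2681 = 126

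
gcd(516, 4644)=516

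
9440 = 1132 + 8308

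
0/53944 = 0 = 0.00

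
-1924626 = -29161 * 66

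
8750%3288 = 2174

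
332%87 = 71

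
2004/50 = 1002/25 = 40.08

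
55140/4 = 13785 = 13785.00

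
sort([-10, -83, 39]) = [-83, -10, 39]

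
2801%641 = 237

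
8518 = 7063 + 1455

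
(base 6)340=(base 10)132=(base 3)11220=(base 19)6i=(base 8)204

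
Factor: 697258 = 2^1 * 348629^1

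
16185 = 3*5395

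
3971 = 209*19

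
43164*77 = 3323628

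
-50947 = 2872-53819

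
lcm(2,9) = 18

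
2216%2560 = 2216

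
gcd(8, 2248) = 8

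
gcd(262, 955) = 1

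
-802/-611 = 1 + 191/611 ≈ 1.31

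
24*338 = 8112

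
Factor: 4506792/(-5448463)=-1 * 2^3 * 3^1 * 79^1 * 2377^1 * 5448463^(-1)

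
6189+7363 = 13552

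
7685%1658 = 1053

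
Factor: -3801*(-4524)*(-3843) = -1*2^2*3^4*7^2*13^1*29^1*61^1*181^1 = -66083167332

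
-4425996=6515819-10941815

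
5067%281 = 9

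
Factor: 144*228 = 2^6*3^3*19^1 = 32832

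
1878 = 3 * 626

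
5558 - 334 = 5224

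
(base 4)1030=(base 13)5b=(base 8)114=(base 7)136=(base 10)76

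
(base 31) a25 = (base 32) 9ed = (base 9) 14242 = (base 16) 25cd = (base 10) 9677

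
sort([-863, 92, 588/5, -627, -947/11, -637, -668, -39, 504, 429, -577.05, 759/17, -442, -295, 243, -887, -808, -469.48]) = [-887, -863, -808, -668, -637, -627, -577.05, -469.48, -442, -295, -947/11, -39, 759/17, 92, 588/5, 243, 429, 504]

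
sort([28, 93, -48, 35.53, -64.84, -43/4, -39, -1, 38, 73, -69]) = [-69, -64.84, -48, -39, -43/4, -1, 28, 35.53, 38, 73, 93]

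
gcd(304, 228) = 76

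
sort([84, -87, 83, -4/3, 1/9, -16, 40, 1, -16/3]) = [-87, -16, -16/3, -4/3, 1/9, 1, 40, 83, 84]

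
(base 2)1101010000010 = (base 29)820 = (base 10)6786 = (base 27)989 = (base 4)1222002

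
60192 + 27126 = 87318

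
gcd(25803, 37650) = 3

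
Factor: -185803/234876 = -1 * 2^(-2) * 3^(-1) * 23^(-2) * 29^1 * 37^(-1) * 43^1 * 149^1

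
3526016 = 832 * 4238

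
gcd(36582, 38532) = 78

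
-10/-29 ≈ 0.345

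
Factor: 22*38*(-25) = -1*2^2*5^2*11^1*19^1 = -20900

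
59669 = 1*59669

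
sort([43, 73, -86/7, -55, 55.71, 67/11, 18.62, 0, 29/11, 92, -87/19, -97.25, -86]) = [-97.25, -86, -55, -86/7, -87/19, 0, 29/11, 67/11, 18.62, 43, 55.71, 73, 92]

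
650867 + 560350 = 1211217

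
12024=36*334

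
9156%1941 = 1392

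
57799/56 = 8257/8 ≈ 1032.13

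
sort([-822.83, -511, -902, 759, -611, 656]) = [-902, -822.83, -611, -511, 656, 759]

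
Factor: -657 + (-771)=-1*2^2*3^1*7^1*17^1=-1428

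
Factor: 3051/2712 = 2^(-3)*3^2 = 9/8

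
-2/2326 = -1/1163≈-0.000860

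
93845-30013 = 63832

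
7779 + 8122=15901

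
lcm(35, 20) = 140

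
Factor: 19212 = 2^2 * 3^1 * 1601^1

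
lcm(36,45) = 180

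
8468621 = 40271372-31802751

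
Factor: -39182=-1*2^1*11^1*13^1*137^1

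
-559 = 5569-6128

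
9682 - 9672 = 10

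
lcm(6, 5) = 30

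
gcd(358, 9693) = 1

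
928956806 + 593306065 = 1522262871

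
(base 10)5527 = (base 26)84f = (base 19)f5h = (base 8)12627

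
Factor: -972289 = -1 * 47^1 * 137^1 * 151^1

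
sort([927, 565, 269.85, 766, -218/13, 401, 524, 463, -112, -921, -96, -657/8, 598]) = [-921, -112, -96, -657/8, -218/13, 269.85, 401, 463, 524, 565, 598, 766, 927]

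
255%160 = 95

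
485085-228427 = 256658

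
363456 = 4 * 90864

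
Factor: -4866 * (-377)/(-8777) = -1 * 2^1 * 3^1 * 13^1 * 29^1 * 67^(-1) * 131^(-1) * 811^1 = -1834482/8777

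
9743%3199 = 146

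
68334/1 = 68334 = 68334.00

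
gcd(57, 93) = 3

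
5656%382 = 308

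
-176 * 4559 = -802384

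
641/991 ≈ 0.647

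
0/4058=0=0.00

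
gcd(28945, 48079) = 1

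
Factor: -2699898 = -1 * 2^1 * 3^1 * 97^1 * 4639^1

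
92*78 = 7176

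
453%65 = 63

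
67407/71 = 949 + 28/71 ≈ 949.39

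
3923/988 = 3 + 959/988 ≈ 3.97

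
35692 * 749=26733308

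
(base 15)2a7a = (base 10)9115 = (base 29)ao9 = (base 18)1a27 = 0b10001110011011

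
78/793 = 6/61 ≈ 0.0984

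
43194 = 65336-22142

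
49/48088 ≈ 0.00102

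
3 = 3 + 0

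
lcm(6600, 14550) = 640200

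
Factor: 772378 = 2^1 * 17^1 * 22717^1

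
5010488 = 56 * 89473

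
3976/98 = 40 + 4/7 ≈ 40.57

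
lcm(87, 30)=870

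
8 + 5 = 13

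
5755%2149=1457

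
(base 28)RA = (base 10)766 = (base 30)PG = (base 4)23332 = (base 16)2FE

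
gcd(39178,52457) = 1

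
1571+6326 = 7897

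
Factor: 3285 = 3^2 * 5^1 * 73^1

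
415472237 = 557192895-141720658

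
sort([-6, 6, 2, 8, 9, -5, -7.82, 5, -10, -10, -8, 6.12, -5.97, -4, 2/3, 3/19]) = [-10, -10, -8, -7.82, -6, -5.97, -5, -4, 3/19, 2/3, 2, 5, 6, 6.12, 8, 9]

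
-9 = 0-9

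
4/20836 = 1/5209 ≈ 0.000192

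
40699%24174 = 16525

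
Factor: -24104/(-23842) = 2^2 * 7^(-1) * 13^(-1) * 23^1 = 92/91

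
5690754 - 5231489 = 459265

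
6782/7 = 968 + 6/7 ≈ 968.86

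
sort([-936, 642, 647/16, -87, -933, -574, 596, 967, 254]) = [-936, -933, -574, -87, 647/16, 254, 596, 642, 967]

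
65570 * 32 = 2098240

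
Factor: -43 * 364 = -1 * 2^2 * 7^1 * 13^1 * 43^1 = -15652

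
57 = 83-26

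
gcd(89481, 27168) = 3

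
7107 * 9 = 63963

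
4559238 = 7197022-2637784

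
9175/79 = 116+11/79 ≈ 116.14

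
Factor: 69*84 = 2^2*3^2*7^1*23^1 = 5796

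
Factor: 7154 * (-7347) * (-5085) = 2^1 * 3^3 * 5^1 * 7^2 * 31^1 * 73^1 * 79^1 * 113^1 = 267269827230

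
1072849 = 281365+791484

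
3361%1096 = 73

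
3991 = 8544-4553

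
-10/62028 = -5/31014 ≈ -0.000161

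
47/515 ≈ 0.0913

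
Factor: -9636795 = -1*3^2*5^1*7^1*30593^1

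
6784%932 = 260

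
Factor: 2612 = 2^2 * 653^1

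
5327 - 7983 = -2656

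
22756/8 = 2844 + 1/2 = 2844.50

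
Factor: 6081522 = 2^1 * 3^1 * 23^1 * 127^1 * 347^1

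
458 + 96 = 554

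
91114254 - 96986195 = -5871941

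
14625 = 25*585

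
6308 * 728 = 4592224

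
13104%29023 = 13104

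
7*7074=49518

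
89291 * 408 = 36430728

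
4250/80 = 53+1/8 ≈ 53.13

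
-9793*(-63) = 616959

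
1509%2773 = 1509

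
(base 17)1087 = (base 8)11700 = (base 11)3887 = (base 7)20512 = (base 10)5056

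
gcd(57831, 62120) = 1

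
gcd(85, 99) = 1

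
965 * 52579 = 50738735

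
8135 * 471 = 3831585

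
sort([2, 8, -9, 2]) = [-9, 2, 2, 8]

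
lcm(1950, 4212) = 105300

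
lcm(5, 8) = 40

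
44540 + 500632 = 545172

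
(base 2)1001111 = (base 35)29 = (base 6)211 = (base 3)2221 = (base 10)79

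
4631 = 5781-1150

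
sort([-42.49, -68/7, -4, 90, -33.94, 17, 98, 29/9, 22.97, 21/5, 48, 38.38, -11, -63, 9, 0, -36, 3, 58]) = [-63, -42.49, -36, -33.94, -11, -68/7, -4, 0, 3, 29/9, 21/5, 9, 17, 22.97, 38.38, 48, 58, 90, 98]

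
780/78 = 10 = 10.00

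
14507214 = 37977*382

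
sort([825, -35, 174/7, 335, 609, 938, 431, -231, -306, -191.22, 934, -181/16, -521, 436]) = [-521, -306, -231, -191.22, -35, -181/16, 174/7, 335, 431, 436, 609, 825, 934, 938]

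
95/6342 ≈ 0.0150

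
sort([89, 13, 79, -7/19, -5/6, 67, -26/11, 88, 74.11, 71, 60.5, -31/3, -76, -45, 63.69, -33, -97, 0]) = [-97, -76, -45, -33, -31/3, -26/11, -5/6, -7/19, 0, 13, 60.5, 63.69, 67, 71, 74.11, 79, 88, 89]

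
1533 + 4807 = 6340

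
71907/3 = 23969 = 23969.00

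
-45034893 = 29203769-74238662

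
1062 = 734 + 328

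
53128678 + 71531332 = 124660010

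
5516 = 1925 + 3591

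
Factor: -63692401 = -1*7459^1*8539^1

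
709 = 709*1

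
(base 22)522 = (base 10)2466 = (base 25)3ng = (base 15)ae6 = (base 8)4642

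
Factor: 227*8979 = 3^1*41^1*73^1*227^1 = 2038233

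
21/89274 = 7/29758 ≈ 0.000235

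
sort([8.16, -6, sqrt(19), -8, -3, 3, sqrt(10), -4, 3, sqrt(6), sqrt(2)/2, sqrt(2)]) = [-8, -6, -4, -3, sqrt(2)/2, sqrt(2), sqrt(6), 3, 3, sqrt(10), sqrt(19), 8.16]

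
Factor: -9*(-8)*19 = 2^3*3^2*19^1 = 1368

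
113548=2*56774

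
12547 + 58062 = 70609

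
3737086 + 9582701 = 13319787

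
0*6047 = 0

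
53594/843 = 63 + 485/843 ≈ 63.58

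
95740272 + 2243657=97983929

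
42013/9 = 4668 + 1/9≈4668.11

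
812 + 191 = 1003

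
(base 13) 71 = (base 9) 112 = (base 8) 134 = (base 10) 92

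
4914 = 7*702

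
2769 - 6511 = -3742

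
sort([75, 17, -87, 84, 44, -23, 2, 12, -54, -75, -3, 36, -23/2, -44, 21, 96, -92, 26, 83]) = [-92, -87, -75, -54, -44, -23, -23/2, -3, 2, 12, 17, 21, 26, 36, 44, 75, 83, 84, 96]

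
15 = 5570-5555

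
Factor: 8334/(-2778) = -1 * 3^1 = -3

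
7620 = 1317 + 6303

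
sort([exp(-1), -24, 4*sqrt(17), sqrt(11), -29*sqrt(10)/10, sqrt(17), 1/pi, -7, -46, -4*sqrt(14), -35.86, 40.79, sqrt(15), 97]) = [-46, -35.86, -24, -4*sqrt(14), -29*sqrt(10)/10, -7, 1/pi, exp(-1), sqrt(11), sqrt(15), sqrt(17), 4*sqrt(17), 40.79, 97]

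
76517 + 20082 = 96599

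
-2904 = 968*(-3)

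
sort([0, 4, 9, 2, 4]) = [0, 2, 4, 4, 9]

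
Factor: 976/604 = 2^2*61^1*151^(-1) = 244/151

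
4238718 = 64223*66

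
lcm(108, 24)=216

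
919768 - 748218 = 171550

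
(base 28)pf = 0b1011001011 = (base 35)kf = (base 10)715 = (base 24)15j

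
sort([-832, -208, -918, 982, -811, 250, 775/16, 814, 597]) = [-918, -832, -811, -208, 775/16, 250, 597, 814, 982]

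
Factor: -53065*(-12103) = 5^1*7^2*13^1*19^1*10613^1 = 642245695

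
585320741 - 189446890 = 395873851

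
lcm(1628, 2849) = 11396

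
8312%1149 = 269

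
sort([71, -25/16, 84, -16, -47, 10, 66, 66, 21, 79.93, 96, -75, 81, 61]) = [-75, -47, -16, -25/16, 10, 21, 61, 66, 66, 71, 79.93, 81, 84, 96]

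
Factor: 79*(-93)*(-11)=3^1*11^1*31^1*79^1=80817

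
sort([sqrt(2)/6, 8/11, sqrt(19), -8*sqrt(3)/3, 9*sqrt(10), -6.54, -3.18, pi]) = [-6.54, -8*sqrt(3)/3, -3.18, sqrt(2)/6, 8/11, pi, sqrt(19), 9*sqrt(10)]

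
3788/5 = 757 + 3/5 = 757.60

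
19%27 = 19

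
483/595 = 69/85 ≈ 0.812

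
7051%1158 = 103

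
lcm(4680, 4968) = 322920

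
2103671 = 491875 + 1611796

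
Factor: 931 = 7^2*19^1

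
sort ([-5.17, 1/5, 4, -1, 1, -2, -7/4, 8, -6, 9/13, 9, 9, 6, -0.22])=[-6, -5.17, -2, -7/4, -1, -0.22, 1/5, 9/13, 1, 4, 6, 8, 9, 9]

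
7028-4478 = 2550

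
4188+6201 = 10389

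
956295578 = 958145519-1849941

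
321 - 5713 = -5392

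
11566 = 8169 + 3397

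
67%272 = 67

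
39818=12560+27258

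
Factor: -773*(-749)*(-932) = -1*2^2*7^1*107^1*233^1*773^1 = -539606564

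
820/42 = 410/21 ≈ 19.52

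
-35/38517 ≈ -0.000909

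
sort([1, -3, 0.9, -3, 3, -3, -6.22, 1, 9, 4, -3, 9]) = [-6.22, -3, -3, -3, -3, 0.9, 1, 1, 3, 4, 9, 9]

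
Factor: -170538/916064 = -1*2^(-4)*3^1*43^1*661^1*28627^(-1) = -85269/458032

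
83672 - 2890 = 80782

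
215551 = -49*(-4399)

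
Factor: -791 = -1*7^1*113^1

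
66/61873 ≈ 0.00107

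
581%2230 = 581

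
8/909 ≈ 0.00880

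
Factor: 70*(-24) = -1*2^4*3^1*5^1*7^1 = -1680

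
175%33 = 10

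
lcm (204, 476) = 1428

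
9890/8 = 1236 + 1/4 = 1236.25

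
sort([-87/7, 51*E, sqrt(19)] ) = [-87/7, sqrt(19), 51*E] 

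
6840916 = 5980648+860268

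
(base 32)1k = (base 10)52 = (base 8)64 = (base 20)2c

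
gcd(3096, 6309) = 9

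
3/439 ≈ 0.00683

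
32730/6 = 5455 = 5455.00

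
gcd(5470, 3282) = 1094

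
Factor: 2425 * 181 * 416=2^5 * 5^2 * 13^1 * 97^1 * 181^1=182592800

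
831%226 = 153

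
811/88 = 9+19/88 ≈ 9.22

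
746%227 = 65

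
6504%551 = 443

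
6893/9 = 765 + 8/9 ≈ 765.89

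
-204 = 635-839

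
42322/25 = 1692 + 22/25 = 1692.88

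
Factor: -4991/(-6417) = 3^(-2)*7^1 = 7/9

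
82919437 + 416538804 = 499458241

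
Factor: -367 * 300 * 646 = -1 * 2^3 * 3^1 * 5^2 * 17^1 * 19^1 * 367^1 = -71124600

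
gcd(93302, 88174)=2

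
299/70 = 4 + 19/70 ≈ 4.27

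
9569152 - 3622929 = 5946223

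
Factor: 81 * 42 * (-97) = -1 * 2^1 * 3^5 * 7^1 * 97^1 = -329994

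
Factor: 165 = 3^1*5^1*11^1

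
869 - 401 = 468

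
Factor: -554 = -1*2^1*277^1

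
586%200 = 186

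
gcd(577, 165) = 1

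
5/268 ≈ 0.0187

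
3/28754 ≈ 0.000104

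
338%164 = 10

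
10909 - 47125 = -36216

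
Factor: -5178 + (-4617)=-1 * 3^1 * 5^1 * 653^1=-9795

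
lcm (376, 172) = 16168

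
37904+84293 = 122197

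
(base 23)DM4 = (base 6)54111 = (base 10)7387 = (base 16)1CDB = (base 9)11117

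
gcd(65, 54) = 1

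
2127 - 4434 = -2307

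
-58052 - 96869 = -154921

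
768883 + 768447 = 1537330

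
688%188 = 124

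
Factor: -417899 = -1*417899^1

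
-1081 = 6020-7101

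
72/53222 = 36/26611 ≈ 0.00135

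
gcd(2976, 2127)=3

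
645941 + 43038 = 688979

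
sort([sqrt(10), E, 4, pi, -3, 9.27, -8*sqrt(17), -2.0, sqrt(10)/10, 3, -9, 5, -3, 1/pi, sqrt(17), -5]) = [-8*sqrt(17), -9, -5, -3, -3, -2.0, sqrt(10)/10, 1/pi, E, 3, pi, sqrt(10), 4, sqrt(17), 5, 9.27]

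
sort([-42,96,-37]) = [-42,-37,96]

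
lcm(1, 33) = 33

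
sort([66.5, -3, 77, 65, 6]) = [-3, 6, 65, 66.5, 77]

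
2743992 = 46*59652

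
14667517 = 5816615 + 8850902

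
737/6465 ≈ 0.114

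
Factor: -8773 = -1*31^1*283^1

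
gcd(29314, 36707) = 1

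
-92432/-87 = 1062 + 38/87 ≈ 1062.44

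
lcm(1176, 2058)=8232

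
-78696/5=-15739 - 1/5=-15739.20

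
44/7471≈0.00589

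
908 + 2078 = 2986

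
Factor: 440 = 2^3*5^1*11^1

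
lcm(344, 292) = 25112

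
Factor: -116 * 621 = -1 * 2^2 * 3^3 * 23^1 * 29^1 = -72036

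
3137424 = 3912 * 802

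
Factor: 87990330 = 2^1*3^1*5^1*19^1*154369^1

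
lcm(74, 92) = 3404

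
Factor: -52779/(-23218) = 2^(-1)*3^1*13^(-1)*19^(-1)*47^(-1)*73^1*241^1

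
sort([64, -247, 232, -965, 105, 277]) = [-965, -247, 64, 105, 232, 277]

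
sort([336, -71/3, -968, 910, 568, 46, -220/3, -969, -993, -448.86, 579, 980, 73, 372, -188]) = [-993, -969, -968, -448.86, -188, -220/3, -71/3, 46, 73, 336, 372, 568, 579, 910, 980]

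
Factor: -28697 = -1 * 28697^1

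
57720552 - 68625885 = -10905333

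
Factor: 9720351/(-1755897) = -1 * 3^2 * 11^(-1) * 13^(-1) * 173^1 * 2081^1 * 4093^(-1) = -3240117/585299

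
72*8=576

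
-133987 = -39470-94517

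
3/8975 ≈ 0.000334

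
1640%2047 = 1640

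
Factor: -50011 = -1 * 13^1 * 3847^1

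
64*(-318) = -20352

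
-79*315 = -24885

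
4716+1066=5782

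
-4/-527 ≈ 0.00759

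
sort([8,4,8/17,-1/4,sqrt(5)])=[-1/4,8/17,sqrt(5),4,8]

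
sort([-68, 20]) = [-68, 20]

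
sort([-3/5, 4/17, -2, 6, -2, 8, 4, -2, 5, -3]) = [-3, -2, -2, -2, -3/5, 4/17, 4, 5, 6, 8]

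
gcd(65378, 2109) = 1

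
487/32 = 15 + 7/32 ≈ 15.22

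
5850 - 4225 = 1625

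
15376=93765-78389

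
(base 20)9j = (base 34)5t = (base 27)7a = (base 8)307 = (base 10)199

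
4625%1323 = 656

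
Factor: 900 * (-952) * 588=-1 * 2^7 * 3^3 * 5^2 * 7^3 * 17^1=-503798400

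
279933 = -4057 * (-69) 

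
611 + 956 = 1567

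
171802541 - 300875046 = -129072505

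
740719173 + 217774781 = 958493954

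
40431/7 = 5775 + 6/7 ≈ 5775.86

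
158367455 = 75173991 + 83193464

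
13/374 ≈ 0.0348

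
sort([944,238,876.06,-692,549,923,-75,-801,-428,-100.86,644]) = [-801,-692,-428,-100.86,-75,238,549,644,876.06,923,944]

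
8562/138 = 1427/23 ≈ 62.04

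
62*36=2232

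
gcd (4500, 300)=300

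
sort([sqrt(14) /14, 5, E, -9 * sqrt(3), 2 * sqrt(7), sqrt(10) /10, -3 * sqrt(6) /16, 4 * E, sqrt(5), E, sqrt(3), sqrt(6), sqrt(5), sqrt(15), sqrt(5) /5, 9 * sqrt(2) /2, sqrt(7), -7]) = [-9 * sqrt(3), -7, -3 * sqrt(6) /16, sqrt(14) /14, sqrt(10) /10, sqrt(5) /5, sqrt(3), sqrt(5), sqrt(5), sqrt(6), sqrt(7), E, E, sqrt(15), 5, 2 * sqrt(7), 9 * sqrt(2) /2, 4 * E]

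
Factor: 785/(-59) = -1*5^1*59^(-1)*157^1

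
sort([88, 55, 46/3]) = [46/3, 55, 88]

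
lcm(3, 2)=6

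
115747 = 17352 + 98395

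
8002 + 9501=17503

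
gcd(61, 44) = 1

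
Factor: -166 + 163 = -1*3^1 = -3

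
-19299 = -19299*1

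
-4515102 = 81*(-55742)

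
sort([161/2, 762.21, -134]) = [-134, 161/2, 762.21]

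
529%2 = 1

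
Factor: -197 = -1*197^1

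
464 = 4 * 116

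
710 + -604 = 106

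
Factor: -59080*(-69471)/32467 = 2^3*3^3*5^1*7^1*31^1*83^1*211^1*32467^(-1) = 4104346680/32467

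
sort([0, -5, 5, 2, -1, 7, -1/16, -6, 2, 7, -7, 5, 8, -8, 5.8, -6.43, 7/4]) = [-8, -7, -6.43, -6, -5, -1, -1/16, 0, 7/4, 2, 2, 5, 5, 5.8, 7, 7, 8]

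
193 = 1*193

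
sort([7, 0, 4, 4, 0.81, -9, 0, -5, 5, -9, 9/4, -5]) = [-9, -9, -5, -5, 0, 0, 0.81, 9/4, 4, 4, 5, 7]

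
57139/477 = 119 + 376/477 ≈ 119.79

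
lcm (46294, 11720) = 925880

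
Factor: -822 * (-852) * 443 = 2^3 * 3^2 * 71^1 * 137^1 * 443^1 = 310252392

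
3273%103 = 80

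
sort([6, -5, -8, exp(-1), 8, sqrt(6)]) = [-8, -5, exp(-1), sqrt(6), 6, 8]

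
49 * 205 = 10045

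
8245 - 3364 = 4881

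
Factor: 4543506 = 2^1 * 3^3 * 11^1 * 7649^1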